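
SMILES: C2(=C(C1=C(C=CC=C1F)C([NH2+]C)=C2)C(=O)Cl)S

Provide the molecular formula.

C12H10ClFNOS+

Heavy atoms from the SMILES: 12 C, 1 Cl, 1 F, 1 N, 1 O, 1 S.
Implicit hydrogens by atom environment:
  6 × C (aromatic): no H
  4 × C (aromatic): 1 H each → 4
  1 × C: 3 H
  1 × C: no H
  1 × Cl: no H
  1 × F: no H
  1 × N (charge +1): 2 H
  1 × O: no H
  1 × S: 1 H
  Total hydrogens = 10.
Net charge +1.
Molecular formula: C12H10ClFNOS+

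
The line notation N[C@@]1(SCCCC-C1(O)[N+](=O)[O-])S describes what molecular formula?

Heavy atoms from the SMILES: 6 C, 2 N, 3 O, 2 S.
Implicit hydrogens by atom environment:
  4 × C: 2 H each → 8
  2 × C: no H
  1 × N: 2 H
  1 × N (charge +1): no H
  1 × O: 1 H
  1 × O: no H
  1 × O (charge -1): no H
  1 × S: 1 H
  1 × S: no H
  Total hydrogens = 12.
Molecular formula: C6H12N2O3S2

C6H12N2O3S2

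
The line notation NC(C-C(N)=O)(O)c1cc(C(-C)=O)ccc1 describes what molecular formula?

C11H14N2O3

Heavy atoms from the SMILES: 11 C, 2 N, 3 O.
Implicit hydrogens by atom environment:
  4 × C (aromatic): 1 H each → 4
  3 × C: no H
  2 × C (aromatic): no H
  2 × N: 2 H each → 4
  2 × O: no H
  1 × C: 3 H
  1 × C: 2 H
  1 × O: 1 H
  Total hydrogens = 14.
Molecular formula: C11H14N2O3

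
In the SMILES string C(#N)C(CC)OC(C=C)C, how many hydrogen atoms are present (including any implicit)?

Hydrogens are implicit in SMILES; fill each atom to its normal valence:
  3 × C: 1 H each → 3
  2 × C: 3 H each → 6
  2 × C: 2 H each → 4
  1 × C: no H
  1 × N: no H
  1 × O: no H
  Total hydrogens = 13.

13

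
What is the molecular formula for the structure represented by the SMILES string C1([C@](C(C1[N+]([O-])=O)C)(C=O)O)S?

C6H9NO4S

Heavy atoms from the SMILES: 6 C, 1 N, 4 O, 1 S.
Implicit hydrogens by atom environment:
  4 × C: 1 H each → 4
  2 × O: no H
  1 × C: 3 H
  1 × C: no H
  1 × N (charge +1): no H
  1 × O: 1 H
  1 × O (charge -1): no H
  1 × S: 1 H
  Total hydrogens = 9.
Molecular formula: C6H9NO4S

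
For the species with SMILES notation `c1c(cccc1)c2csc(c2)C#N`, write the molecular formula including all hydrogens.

Heavy atoms from the SMILES: 11 C, 1 N, 1 S.
Implicit hydrogens by atom environment:
  7 × C (aromatic): 1 H each → 7
  3 × C (aromatic): no H
  1 × C: no H
  1 × N: no H
  1 × S (aromatic): no H
  Total hydrogens = 7.
Molecular formula: C11H7NS

C11H7NS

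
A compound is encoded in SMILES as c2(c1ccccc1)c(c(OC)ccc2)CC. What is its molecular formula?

Heavy atoms from the SMILES: 15 C, 1 O.
Implicit hydrogens by atom environment:
  8 × C (aromatic): 1 H each → 8
  4 × C (aromatic): no H
  2 × C: 3 H each → 6
  1 × C: 2 H
  1 × O: no H
  Total hydrogens = 16.
Molecular formula: C15H16O

C15H16O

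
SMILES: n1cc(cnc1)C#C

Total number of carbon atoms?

The symbol for carbon appears 6 times in the SMILES. Lowercase c denotes aromatic carbon and counts toward C.

6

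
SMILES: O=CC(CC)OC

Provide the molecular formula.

Heavy atoms from the SMILES: 5 C, 2 O.
Implicit hydrogens by atom environment:
  2 × C: 3 H each → 6
  2 × C: 1 H each → 2
  2 × O: no H
  1 × C: 2 H
  Total hydrogens = 10.
Molecular formula: C5H10O2

C5H10O2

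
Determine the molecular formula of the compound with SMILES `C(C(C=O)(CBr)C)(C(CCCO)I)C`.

Heavy atoms from the SMILES: 1 Br, 10 C, 1 I, 2 O.
Implicit hydrogens by atom environment:
  4 × C: 2 H each → 8
  3 × C: 1 H each → 3
  2 × C: 3 H each → 6
  1 × Br: no H
  1 × C: no H
  1 × I: no H
  1 × O: 1 H
  1 × O: no H
  Total hydrogens = 18.
Molecular formula: C10H18BrIO2

C10H18BrIO2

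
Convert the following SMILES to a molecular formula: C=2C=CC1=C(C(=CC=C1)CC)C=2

C12H12

Heavy atoms from the SMILES: 12 C.
Implicit hydrogens by atom environment:
  7 × C (aromatic): 1 H each → 7
  3 × C (aromatic): no H
  1 × C: 3 H
  1 × C: 2 H
  Total hydrogens = 12.
Molecular formula: C12H12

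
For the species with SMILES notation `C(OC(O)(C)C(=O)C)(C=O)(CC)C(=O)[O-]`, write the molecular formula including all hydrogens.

Heavy atoms from the SMILES: 9 C, 6 O.
Implicit hydrogens by atom environment:
  4 × C: no H
  4 × O: no H
  3 × C: 3 H each → 9
  1 × C: 2 H
  1 × C: 1 H
  1 × O: 1 H
  1 × O (charge -1): no H
  Total hydrogens = 13.
Net charge -1.
Molecular formula: C9H13O6-

C9H13O6-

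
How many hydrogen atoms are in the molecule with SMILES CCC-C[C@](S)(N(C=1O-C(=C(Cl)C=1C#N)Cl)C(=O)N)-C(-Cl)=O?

Hydrogens are implicit in SMILES; fill each atom to its normal valence:
  4 × C (aromatic): no H
  4 × C: no H
  3 × C: 2 H each → 6
  3 × Cl: no H
  2 × N: no H
  2 × O: no H
  1 × C: 3 H
  1 × N: 2 H
  1 × O (aromatic): no H
  1 × S: 1 H
  Total hydrogens = 12.

12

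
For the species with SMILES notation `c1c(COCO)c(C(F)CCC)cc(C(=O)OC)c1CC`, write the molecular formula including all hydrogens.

C16H23FO4

Heavy atoms from the SMILES: 16 C, 1 F, 4 O.
Implicit hydrogens by atom environment:
  5 × C: 2 H each → 10
  4 × C (aromatic): no H
  3 × C: 3 H each → 9
  3 × O: no H
  2 × C (aromatic): 1 H each → 2
  1 × C: 1 H
  1 × C: no H
  1 × F: no H
  1 × O: 1 H
  Total hydrogens = 23.
Molecular formula: C16H23FO4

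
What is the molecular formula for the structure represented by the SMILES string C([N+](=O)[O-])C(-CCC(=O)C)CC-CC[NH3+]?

C10H21N2O3+

Heavy atoms from the SMILES: 10 C, 2 N, 3 O.
Implicit hydrogens by atom environment:
  7 × C: 2 H each → 14
  2 × O: no H
  1 × C: 3 H
  1 × C: 1 H
  1 × C: no H
  1 × N (charge +1): 3 H
  1 × N (charge +1): no H
  1 × O (charge -1): no H
  Total hydrogens = 21.
Net charge +1.
Molecular formula: C10H21N2O3+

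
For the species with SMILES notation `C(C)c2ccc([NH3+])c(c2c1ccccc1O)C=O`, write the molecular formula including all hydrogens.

C15H16NO2+

Heavy atoms from the SMILES: 15 C, 1 N, 2 O.
Implicit hydrogens by atom environment:
  6 × C (aromatic): 1 H each → 6
  6 × C (aromatic): no H
  1 × C: 3 H
  1 × C: 2 H
  1 × C: 1 H
  1 × N (charge +1): 3 H
  1 × O: 1 H
  1 × O: no H
  Total hydrogens = 16.
Net charge +1.
Molecular formula: C15H16NO2+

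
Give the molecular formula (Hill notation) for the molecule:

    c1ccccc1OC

C7H8O

Heavy atoms from the SMILES: 7 C, 1 O.
Implicit hydrogens by atom environment:
  5 × C (aromatic): 1 H each → 5
  1 × C: 3 H
  1 × C (aromatic): no H
  1 × O: no H
  Total hydrogens = 8.
Molecular formula: C7H8O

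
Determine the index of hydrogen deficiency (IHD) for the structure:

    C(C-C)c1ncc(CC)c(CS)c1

4

Molecular formula from the SMILES: C11H17NS.
DoU = (2C + 2 + N − H − X)/2 = (2·11 + 2 + 1 − 17 − 0)/2 = 8/2 = 4.
(Structurally: 1 ring(s) + 3 π bond(s) = 4.)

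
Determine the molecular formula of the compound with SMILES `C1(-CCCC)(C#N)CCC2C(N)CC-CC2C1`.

Heavy atoms from the SMILES: 15 C, 2 N.
Implicit hydrogens by atom environment:
  9 × C: 2 H each → 18
  3 × C: 1 H each → 3
  2 × C: no H
  1 × C: 3 H
  1 × N: 2 H
  1 × N: no H
  Total hydrogens = 26.
Molecular formula: C15H26N2

C15H26N2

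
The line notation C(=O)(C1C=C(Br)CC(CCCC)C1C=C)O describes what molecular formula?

Heavy atoms from the SMILES: 1 Br, 13 C, 2 O.
Implicit hydrogens by atom environment:
  5 × C: 2 H each → 10
  5 × C: 1 H each → 5
  2 × C: no H
  1 × Br: no H
  1 × C: 3 H
  1 × O: 1 H
  1 × O: no H
  Total hydrogens = 19.
Molecular formula: C13H19BrO2

C13H19BrO2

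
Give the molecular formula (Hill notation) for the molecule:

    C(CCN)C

Heavy atoms from the SMILES: 4 C, 1 N.
Implicit hydrogens by atom environment:
  3 × C: 2 H each → 6
  1 × C: 3 H
  1 × N: 2 H
  Total hydrogens = 11.
Molecular formula: C4H11N

C4H11N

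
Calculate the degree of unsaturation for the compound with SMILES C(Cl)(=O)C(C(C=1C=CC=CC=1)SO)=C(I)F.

6

Molecular formula from the SMILES: C10H7ClFIO2S.
DoU = (2C + 2 + N − H − X)/2 = (2·10 + 2 + 0 − 7 − 3)/2 = 12/2 = 6.
(Structurally: 1 ring(s) + 5 π bond(s) = 6.)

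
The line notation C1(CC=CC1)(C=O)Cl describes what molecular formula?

Heavy atoms from the SMILES: 6 C, 1 Cl, 1 O.
Implicit hydrogens by atom environment:
  3 × C: 1 H each → 3
  2 × C: 2 H each → 4
  1 × C: no H
  1 × Cl: no H
  1 × O: no H
  Total hydrogens = 7.
Molecular formula: C6H7ClO

C6H7ClO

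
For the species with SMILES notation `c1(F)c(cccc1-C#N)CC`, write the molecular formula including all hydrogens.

C9H8FN

Heavy atoms from the SMILES: 9 C, 1 F, 1 N.
Implicit hydrogens by atom environment:
  3 × C (aromatic): 1 H each → 3
  3 × C (aromatic): no H
  1 × C: 3 H
  1 × C: 2 H
  1 × C: no H
  1 × F: no H
  1 × N: no H
  Total hydrogens = 8.
Molecular formula: C9H8FN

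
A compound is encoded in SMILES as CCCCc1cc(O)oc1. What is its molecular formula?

Heavy atoms from the SMILES: 8 C, 2 O.
Implicit hydrogens by atom environment:
  3 × C: 2 H each → 6
  2 × C (aromatic): 1 H each → 2
  2 × C (aromatic): no H
  1 × C: 3 H
  1 × O: 1 H
  1 × O (aromatic): no H
  Total hydrogens = 12.
Molecular formula: C8H12O2

C8H12O2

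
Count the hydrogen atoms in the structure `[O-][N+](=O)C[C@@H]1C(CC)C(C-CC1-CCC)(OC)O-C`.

27

Hydrogens are implicit in SMILES; fill each atom to its normal valence:
  6 × C: 2 H each → 12
  4 × C: 3 H each → 12
  3 × C: 1 H each → 3
  3 × O: no H
  1 × C: no H
  1 × N (charge +1): no H
  1 × O (charge -1): no H
  Total hydrogens = 27.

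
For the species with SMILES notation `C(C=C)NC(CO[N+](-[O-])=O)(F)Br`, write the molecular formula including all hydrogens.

Heavy atoms from the SMILES: 1 Br, 5 C, 1 F, 2 N, 3 O.
Implicit hydrogens by atom environment:
  3 × C: 2 H each → 6
  2 × O: no H
  1 × Br: no H
  1 × C: 1 H
  1 × C: no H
  1 × F: no H
  1 × N: 1 H
  1 × N (charge +1): no H
  1 × O (charge -1): no H
  Total hydrogens = 8.
Molecular formula: C5H8BrFN2O3

C5H8BrFN2O3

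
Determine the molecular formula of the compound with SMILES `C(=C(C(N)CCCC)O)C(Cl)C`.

Heavy atoms from the SMILES: 9 C, 1 Cl, 1 N, 1 O.
Implicit hydrogens by atom environment:
  3 × C: 2 H each → 6
  3 × C: 1 H each → 3
  2 × C: 3 H each → 6
  1 × C: no H
  1 × Cl: no H
  1 × N: 2 H
  1 × O: 1 H
  Total hydrogens = 18.
Molecular formula: C9H18ClNO

C9H18ClNO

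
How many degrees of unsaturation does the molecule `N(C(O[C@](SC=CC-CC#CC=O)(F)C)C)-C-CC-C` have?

Molecular formula from the SMILES: C15H24FNO2S.
DoU = (2C + 2 + N − H − X)/2 = (2·15 + 2 + 1 − 24 − 1)/2 = 8/2 = 4.
(Structurally: 0 ring(s) + 4 π bond(s) = 4.)

4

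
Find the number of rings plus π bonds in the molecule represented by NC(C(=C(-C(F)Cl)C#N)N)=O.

4

Molecular formula from the SMILES: C5H5ClFN3O.
DoU = (2C + 2 + N − H − X)/2 = (2·5 + 2 + 3 − 5 − 2)/2 = 8/2 = 4.
(Structurally: 0 ring(s) + 4 π bond(s) = 4.)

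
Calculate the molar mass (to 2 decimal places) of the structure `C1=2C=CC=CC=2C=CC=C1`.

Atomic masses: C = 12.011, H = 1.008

128.17

Molecular formula: C10H8.
M = 10×12.011 + 8×1.008 = 128.17 g/mol.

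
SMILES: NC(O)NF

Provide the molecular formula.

CH5FN2O

Heavy atoms from the SMILES: 1 C, 1 F, 2 N, 1 O.
Implicit hydrogens by atom environment:
  1 × C: 1 H
  1 × F: no H
  1 × N: 2 H
  1 × N: 1 H
  1 × O: 1 H
  Total hydrogens = 5.
Molecular formula: CH5FN2O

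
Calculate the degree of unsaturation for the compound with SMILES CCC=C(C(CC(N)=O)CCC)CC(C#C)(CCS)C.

Molecular formula from the SMILES: C17H29NOS.
DoU = (2C + 2 + N − H − X)/2 = (2·17 + 2 + 1 − 29 − 0)/2 = 8/2 = 4.
(Structurally: 0 ring(s) + 4 π bond(s) = 4.)

4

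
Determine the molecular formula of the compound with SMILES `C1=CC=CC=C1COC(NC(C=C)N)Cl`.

C11H15ClN2O

Heavy atoms from the SMILES: 11 C, 1 Cl, 2 N, 1 O.
Implicit hydrogens by atom environment:
  5 × C (aromatic): 1 H each → 5
  3 × C: 1 H each → 3
  2 × C: 2 H each → 4
  1 × C (aromatic): no H
  1 × Cl: no H
  1 × N: 2 H
  1 × N: 1 H
  1 × O: no H
  Total hydrogens = 15.
Molecular formula: C11H15ClN2O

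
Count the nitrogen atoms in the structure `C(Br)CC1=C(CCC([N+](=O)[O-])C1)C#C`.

1

The symbol for nitrogen appears 1 time in the SMILES.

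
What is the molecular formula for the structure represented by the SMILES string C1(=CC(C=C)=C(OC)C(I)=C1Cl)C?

C10H10ClIO

Heavy atoms from the SMILES: 10 C, 1 Cl, 1 I, 1 O.
Implicit hydrogens by atom environment:
  5 × C (aromatic): no H
  2 × C: 3 H each → 6
  1 × C: 2 H
  1 × C (aromatic): 1 H
  1 × C: 1 H
  1 × Cl: no H
  1 × I: no H
  1 × O: no H
  Total hydrogens = 10.
Molecular formula: C10H10ClIO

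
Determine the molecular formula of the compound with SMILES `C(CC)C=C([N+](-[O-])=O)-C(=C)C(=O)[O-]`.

C8H10NO4-

Heavy atoms from the SMILES: 8 C, 1 N, 4 O.
Implicit hydrogens by atom environment:
  3 × C: 2 H each → 6
  3 × C: no H
  2 × O: no H
  2 × O (charge -1): no H
  1 × C: 3 H
  1 × C: 1 H
  1 × N (charge +1): no H
  Total hydrogens = 10.
Net charge -1.
Molecular formula: C8H10NO4-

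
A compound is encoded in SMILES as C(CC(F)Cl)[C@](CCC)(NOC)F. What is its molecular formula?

Heavy atoms from the SMILES: 8 C, 1 Cl, 2 F, 1 N, 1 O.
Implicit hydrogens by atom environment:
  4 × C: 2 H each → 8
  2 × C: 3 H each → 6
  2 × F: no H
  1 × C: 1 H
  1 × C: no H
  1 × Cl: no H
  1 × N: 1 H
  1 × O: no H
  Total hydrogens = 16.
Molecular formula: C8H16ClF2NO

C8H16ClF2NO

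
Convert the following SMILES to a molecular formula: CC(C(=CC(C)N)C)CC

Heavy atoms from the SMILES: 9 C, 1 N.
Implicit hydrogens by atom environment:
  4 × C: 3 H each → 12
  3 × C: 1 H each → 3
  1 × C: 2 H
  1 × C: no H
  1 × N: 2 H
  Total hydrogens = 19.
Molecular formula: C9H19N

C9H19N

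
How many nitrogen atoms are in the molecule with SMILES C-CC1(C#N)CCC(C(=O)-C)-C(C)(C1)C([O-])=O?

1

The symbol for nitrogen appears 1 time in the SMILES.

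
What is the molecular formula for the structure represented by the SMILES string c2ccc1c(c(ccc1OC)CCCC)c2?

C15H18O

Heavy atoms from the SMILES: 15 C, 1 O.
Implicit hydrogens by atom environment:
  6 × C (aromatic): 1 H each → 6
  4 × C (aromatic): no H
  3 × C: 2 H each → 6
  2 × C: 3 H each → 6
  1 × O: no H
  Total hydrogens = 18.
Molecular formula: C15H18O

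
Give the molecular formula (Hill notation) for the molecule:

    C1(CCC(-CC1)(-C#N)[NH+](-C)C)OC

Heavy atoms from the SMILES: 10 C, 2 N, 1 O.
Implicit hydrogens by atom environment:
  4 × C: 2 H each → 8
  3 × C: 3 H each → 9
  2 × C: no H
  1 × C: 1 H
  1 × N (charge +1): 1 H
  1 × N: no H
  1 × O: no H
  Total hydrogens = 19.
Net charge +1.
Molecular formula: C10H19N2O+

C10H19N2O+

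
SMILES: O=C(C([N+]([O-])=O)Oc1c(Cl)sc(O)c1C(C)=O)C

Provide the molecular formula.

Heavy atoms from the SMILES: 9 C, 1 Cl, 1 N, 6 O, 1 S.
Implicit hydrogens by atom environment:
  4 × C (aromatic): no H
  4 × O: no H
  2 × C: 3 H each → 6
  2 × C: no H
  1 × C: 1 H
  1 × Cl: no H
  1 × N (charge +1): no H
  1 × O: 1 H
  1 × O (charge -1): no H
  1 × S (aromatic): no H
  Total hydrogens = 8.
Molecular formula: C9H8ClNO6S

C9H8ClNO6S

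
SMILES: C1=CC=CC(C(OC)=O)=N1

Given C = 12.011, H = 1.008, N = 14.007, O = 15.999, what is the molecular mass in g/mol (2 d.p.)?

137.14

Molecular formula: C7H7NO2.
M = 7×12.011 + 7×1.008 + 1×14.007 + 2×15.999 = 137.14 g/mol.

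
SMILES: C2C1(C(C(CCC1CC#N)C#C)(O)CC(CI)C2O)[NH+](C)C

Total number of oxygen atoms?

2

The symbol for oxygen appears 2 times in the SMILES.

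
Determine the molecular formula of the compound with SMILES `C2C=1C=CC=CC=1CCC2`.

Heavy atoms from the SMILES: 10 C.
Implicit hydrogens by atom environment:
  4 × C: 2 H each → 8
  4 × C (aromatic): 1 H each → 4
  2 × C (aromatic): no H
  Total hydrogens = 12.
Molecular formula: C10H12

C10H12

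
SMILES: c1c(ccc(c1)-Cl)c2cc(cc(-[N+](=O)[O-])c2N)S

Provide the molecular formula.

Heavy atoms from the SMILES: 12 C, 1 Cl, 2 N, 2 O, 1 S.
Implicit hydrogens by atom environment:
  6 × C (aromatic): 1 H each → 6
  6 × C (aromatic): no H
  1 × Cl: no H
  1 × N: 2 H
  1 × N (charge +1): no H
  1 × O: no H
  1 × O (charge -1): no H
  1 × S: 1 H
  Total hydrogens = 9.
Molecular formula: C12H9ClN2O2S

C12H9ClN2O2S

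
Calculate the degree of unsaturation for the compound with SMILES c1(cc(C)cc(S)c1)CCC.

Molecular formula from the SMILES: C10H14S.
DoU = (2C + 2 + N − H − X)/2 = (2·10 + 2 + 0 − 14 − 0)/2 = 8/2 = 4.
(Structurally: 1 ring(s) + 3 π bond(s) = 4.)

4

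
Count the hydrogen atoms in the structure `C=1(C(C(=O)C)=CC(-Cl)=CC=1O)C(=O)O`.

Hydrogens are implicit in SMILES; fill each atom to its normal valence:
  4 × C (aromatic): no H
  2 × C (aromatic): 1 H each → 2
  2 × C: no H
  2 × O: 1 H each → 2
  2 × O: no H
  1 × C: 3 H
  1 × Cl: no H
  Total hydrogens = 7.

7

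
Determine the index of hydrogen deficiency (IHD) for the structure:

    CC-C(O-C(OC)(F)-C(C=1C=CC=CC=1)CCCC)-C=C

5

Molecular formula from the SMILES: C18H27FO2.
DoU = (2C + 2 + N − H − X)/2 = (2·18 + 2 + 0 − 27 − 1)/2 = 10/2 = 5.
(Structurally: 1 ring(s) + 4 π bond(s) = 5.)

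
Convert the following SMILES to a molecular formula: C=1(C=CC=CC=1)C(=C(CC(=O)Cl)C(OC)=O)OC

Heavy atoms from the SMILES: 13 C, 1 Cl, 4 O.
Implicit hydrogens by atom environment:
  5 × C (aromatic): 1 H each → 5
  4 × C: no H
  4 × O: no H
  2 × C: 3 H each → 6
  1 × C: 2 H
  1 × C (aromatic): no H
  1 × Cl: no H
  Total hydrogens = 13.
Molecular formula: C13H13ClO4

C13H13ClO4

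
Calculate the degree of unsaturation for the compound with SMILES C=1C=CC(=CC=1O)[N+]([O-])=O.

Molecular formula from the SMILES: C6H5NO3.
DoU = (2C + 2 + N − H − X)/2 = (2·6 + 2 + 1 − 5 − 0)/2 = 10/2 = 5.
(Structurally: 1 ring(s) + 4 π bond(s) = 5.)

5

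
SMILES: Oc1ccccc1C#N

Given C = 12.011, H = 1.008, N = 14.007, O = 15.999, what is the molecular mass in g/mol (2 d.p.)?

119.12

Molecular formula: C7H5NO.
M = 7×12.011 + 5×1.008 + 1×14.007 + 1×15.999 = 119.12 g/mol.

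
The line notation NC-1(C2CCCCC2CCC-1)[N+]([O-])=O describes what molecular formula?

Heavy atoms from the SMILES: 10 C, 2 N, 2 O.
Implicit hydrogens by atom environment:
  7 × C: 2 H each → 14
  2 × C: 1 H each → 2
  1 × C: no H
  1 × N: 2 H
  1 × N (charge +1): no H
  1 × O: no H
  1 × O (charge -1): no H
  Total hydrogens = 18.
Molecular formula: C10H18N2O2

C10H18N2O2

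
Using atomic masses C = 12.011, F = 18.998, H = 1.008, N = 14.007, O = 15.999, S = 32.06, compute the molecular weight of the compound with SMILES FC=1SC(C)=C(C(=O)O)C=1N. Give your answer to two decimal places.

Molecular formula: C6H6FNO2S.
M = 6×12.011 + 1×18.998 + 6×1.008 + 1×14.007 + 2×15.999 + 1×32.06 = 175.18 g/mol.

175.18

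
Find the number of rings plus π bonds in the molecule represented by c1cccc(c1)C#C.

6

Molecular formula from the SMILES: C8H6.
DoU = (2C + 2 + N − H − X)/2 = (2·8 + 2 + 0 − 6 − 0)/2 = 12/2 = 6.
(Structurally: 1 ring(s) + 5 π bond(s) = 6.)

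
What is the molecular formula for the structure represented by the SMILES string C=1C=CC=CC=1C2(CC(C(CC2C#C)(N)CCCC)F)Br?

Heavy atoms from the SMILES: 1 Br, 18 C, 1 F, 1 N.
Implicit hydrogens by atom environment:
  5 × C: 2 H each → 10
  5 × C (aromatic): 1 H each → 5
  3 × C: 1 H each → 3
  3 × C: no H
  1 × Br: no H
  1 × C: 3 H
  1 × C (aromatic): no H
  1 × F: no H
  1 × N: 2 H
  Total hydrogens = 23.
Molecular formula: C18H23BrFN

C18H23BrFN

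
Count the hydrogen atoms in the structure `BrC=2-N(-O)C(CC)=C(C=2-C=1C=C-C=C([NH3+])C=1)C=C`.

16

Hydrogens are implicit in SMILES; fill each atom to its normal valence:
  6 × C (aromatic): no H
  4 × C (aromatic): 1 H each → 4
  2 × C: 2 H each → 4
  1 × Br: no H
  1 × C: 3 H
  1 × C: 1 H
  1 × N (charge +1): 3 H
  1 × N (aromatic): no H
  1 × O: 1 H
  Total hydrogens = 16.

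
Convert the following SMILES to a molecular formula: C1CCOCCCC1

C7H14O

Heavy atoms from the SMILES: 7 C, 1 O.
Implicit hydrogens by atom environment:
  7 × C: 2 H each → 14
  1 × O: no H
  Total hydrogens = 14.
Molecular formula: C7H14O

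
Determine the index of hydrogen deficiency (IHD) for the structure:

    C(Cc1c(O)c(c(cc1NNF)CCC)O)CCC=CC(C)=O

Molecular formula from the SMILES: C17H25FN2O3.
DoU = (2C + 2 + N − H − X)/2 = (2·17 + 2 + 2 − 25 − 1)/2 = 12/2 = 6.
(Structurally: 1 ring(s) + 5 π bond(s) = 6.)

6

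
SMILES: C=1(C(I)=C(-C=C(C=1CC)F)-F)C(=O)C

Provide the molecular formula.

C10H9F2IO

Heavy atoms from the SMILES: 10 C, 2 F, 1 I, 1 O.
Implicit hydrogens by atom environment:
  5 × C (aromatic): no H
  2 × C: 3 H each → 6
  2 × F: no H
  1 × C: 2 H
  1 × C (aromatic): 1 H
  1 × C: no H
  1 × I: no H
  1 × O: no H
  Total hydrogens = 9.
Molecular formula: C10H9F2IO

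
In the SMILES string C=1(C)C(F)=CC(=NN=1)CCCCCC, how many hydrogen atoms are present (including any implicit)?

17

Hydrogens are implicit in SMILES; fill each atom to its normal valence:
  5 × C: 2 H each → 10
  3 × C (aromatic): no H
  2 × C: 3 H each → 6
  2 × N (aromatic): no H
  1 × C (aromatic): 1 H
  1 × F: no H
  Total hydrogens = 17.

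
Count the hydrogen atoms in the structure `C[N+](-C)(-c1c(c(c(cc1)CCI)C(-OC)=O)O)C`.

Hydrogens are implicit in SMILES; fill each atom to its normal valence:
  4 × C: 3 H each → 12
  4 × C (aromatic): no H
  2 × C: 2 H each → 4
  2 × C (aromatic): 1 H each → 2
  2 × O: no H
  1 × C: no H
  1 × I: no H
  1 × N (charge +1): no H
  1 × O: 1 H
  Total hydrogens = 19.

19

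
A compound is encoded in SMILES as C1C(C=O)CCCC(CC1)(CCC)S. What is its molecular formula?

C12H22OS

Heavy atoms from the SMILES: 12 C, 1 O, 1 S.
Implicit hydrogens by atom environment:
  8 × C: 2 H each → 16
  2 × C: 1 H each → 2
  1 × C: 3 H
  1 × C: no H
  1 × O: no H
  1 × S: 1 H
  Total hydrogens = 22.
Molecular formula: C12H22OS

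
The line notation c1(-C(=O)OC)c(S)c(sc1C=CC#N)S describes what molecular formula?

Heavy atoms from the SMILES: 9 C, 1 N, 2 O, 3 S.
Implicit hydrogens by atom environment:
  4 × C (aromatic): no H
  2 × C: 1 H each → 2
  2 × C: no H
  2 × O: no H
  2 × S: 1 H each → 2
  1 × C: 3 H
  1 × N: no H
  1 × S (aromatic): no H
  Total hydrogens = 7.
Molecular formula: C9H7NO2S3

C9H7NO2S3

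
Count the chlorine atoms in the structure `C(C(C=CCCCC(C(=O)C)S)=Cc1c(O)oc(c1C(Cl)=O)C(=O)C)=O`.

The symbol for chlorine appears 1 time in the SMILES.

1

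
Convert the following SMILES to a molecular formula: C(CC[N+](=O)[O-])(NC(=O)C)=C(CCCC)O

C10H18N2O4

Heavy atoms from the SMILES: 10 C, 2 N, 4 O.
Implicit hydrogens by atom environment:
  5 × C: 2 H each → 10
  3 × C: no H
  2 × C: 3 H each → 6
  2 × O: no H
  1 × N: 1 H
  1 × N (charge +1): no H
  1 × O: 1 H
  1 × O (charge -1): no H
  Total hydrogens = 18.
Molecular formula: C10H18N2O4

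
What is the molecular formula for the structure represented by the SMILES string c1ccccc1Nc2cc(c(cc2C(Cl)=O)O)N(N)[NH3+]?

C13H14ClN4O2+

Heavy atoms from the SMILES: 13 C, 1 Cl, 4 N, 2 O.
Implicit hydrogens by atom environment:
  7 × C (aromatic): 1 H each → 7
  5 × C (aromatic): no H
  1 × C: no H
  1 × Cl: no H
  1 × N (charge +1): 3 H
  1 × N: 2 H
  1 × N: 1 H
  1 × N: no H
  1 × O: 1 H
  1 × O: no H
  Total hydrogens = 14.
Net charge +1.
Molecular formula: C13H14ClN4O2+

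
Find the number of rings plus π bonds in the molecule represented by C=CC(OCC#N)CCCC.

3

Molecular formula from the SMILES: C9H15NO.
DoU = (2C + 2 + N − H − X)/2 = (2·9 + 2 + 1 − 15 − 0)/2 = 6/2 = 3.
(Structurally: 0 ring(s) + 3 π bond(s) = 3.)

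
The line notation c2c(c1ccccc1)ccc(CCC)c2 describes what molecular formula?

C15H16

Heavy atoms from the SMILES: 15 C.
Implicit hydrogens by atom environment:
  9 × C (aromatic): 1 H each → 9
  3 × C (aromatic): no H
  2 × C: 2 H each → 4
  1 × C: 3 H
  Total hydrogens = 16.
Molecular formula: C15H16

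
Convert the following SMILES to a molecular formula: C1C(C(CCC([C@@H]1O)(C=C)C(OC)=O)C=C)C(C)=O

Heavy atoms from the SMILES: 15 C, 4 O.
Implicit hydrogens by atom environment:
  5 × C: 2 H each → 10
  5 × C: 1 H each → 5
  3 × C: no H
  3 × O: no H
  2 × C: 3 H each → 6
  1 × O: 1 H
  Total hydrogens = 22.
Molecular formula: C15H22O4

C15H22O4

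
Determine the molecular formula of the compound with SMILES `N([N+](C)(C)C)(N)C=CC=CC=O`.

C8H16N3O+

Heavy atoms from the SMILES: 8 C, 3 N, 1 O.
Implicit hydrogens by atom environment:
  5 × C: 1 H each → 5
  3 × C: 3 H each → 9
  1 × N: 2 H
  1 × N: no H
  1 × N (charge +1): no H
  1 × O: no H
  Total hydrogens = 16.
Net charge +1.
Molecular formula: C8H16N3O+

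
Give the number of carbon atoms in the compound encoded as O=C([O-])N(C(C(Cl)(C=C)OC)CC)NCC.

The symbol for carbon appears 10 times in the SMILES. (Cl is a single chlorine, not C + l.)

10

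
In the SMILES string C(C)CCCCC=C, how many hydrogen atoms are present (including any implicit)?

Hydrogens are implicit in SMILES; fill each atom to its normal valence:
  6 × C: 2 H each → 12
  1 × C: 3 H
  1 × C: 1 H
  Total hydrogens = 16.

16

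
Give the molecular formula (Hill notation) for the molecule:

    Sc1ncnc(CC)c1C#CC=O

C9H8N2OS

Heavy atoms from the SMILES: 9 C, 2 N, 1 O, 1 S.
Implicit hydrogens by atom environment:
  3 × C (aromatic): no H
  2 × C: no H
  2 × N (aromatic): no H
  1 × C: 3 H
  1 × C: 2 H
  1 × C (aromatic): 1 H
  1 × C: 1 H
  1 × O: no H
  1 × S: 1 H
  Total hydrogens = 8.
Molecular formula: C9H8N2OS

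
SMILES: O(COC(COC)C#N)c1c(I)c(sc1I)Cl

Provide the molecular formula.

Heavy atoms from the SMILES: 9 C, 1 Cl, 2 I, 1 N, 3 O, 1 S.
Implicit hydrogens by atom environment:
  4 × C (aromatic): no H
  3 × O: no H
  2 × C: 2 H each → 4
  2 × I: no H
  1 × C: 3 H
  1 × C: 1 H
  1 × C: no H
  1 × Cl: no H
  1 × N: no H
  1 × S (aromatic): no H
  Total hydrogens = 8.
Molecular formula: C9H8ClI2NO3S

C9H8ClI2NO3S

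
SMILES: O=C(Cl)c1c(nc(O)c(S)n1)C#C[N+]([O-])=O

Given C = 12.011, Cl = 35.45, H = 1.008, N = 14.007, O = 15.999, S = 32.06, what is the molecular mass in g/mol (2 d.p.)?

Molecular formula: C7H2ClN3O4S.
M = 7×12.011 + 1×35.45 + 2×1.008 + 3×14.007 + 4×15.999 + 1×32.06 = 259.62 g/mol.

259.62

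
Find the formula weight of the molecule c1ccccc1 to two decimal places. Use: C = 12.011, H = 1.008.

78.11

Molecular formula: C6H6.
M = 6×12.011 + 6×1.008 = 78.11 g/mol.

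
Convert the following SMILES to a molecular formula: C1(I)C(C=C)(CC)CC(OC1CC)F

C11H18FIO

Heavy atoms from the SMILES: 11 C, 1 F, 1 I, 1 O.
Implicit hydrogens by atom environment:
  4 × C: 2 H each → 8
  4 × C: 1 H each → 4
  2 × C: 3 H each → 6
  1 × C: no H
  1 × F: no H
  1 × I: no H
  1 × O: no H
  Total hydrogens = 18.
Molecular formula: C11H18FIO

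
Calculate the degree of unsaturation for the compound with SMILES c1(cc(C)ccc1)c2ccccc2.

8

Molecular formula from the SMILES: C13H12.
DoU = (2C + 2 + N − H − X)/2 = (2·13 + 2 + 0 − 12 − 0)/2 = 16/2 = 8.
(Structurally: 2 ring(s) + 6 π bond(s) = 8.)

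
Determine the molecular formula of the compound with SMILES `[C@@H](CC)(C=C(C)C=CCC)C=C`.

Heavy atoms from the SMILES: 12 C.
Implicit hydrogens by atom environment:
  5 × C: 1 H each → 5
  3 × C: 3 H each → 9
  3 × C: 2 H each → 6
  1 × C: no H
  Total hydrogens = 20.
Molecular formula: C12H20

C12H20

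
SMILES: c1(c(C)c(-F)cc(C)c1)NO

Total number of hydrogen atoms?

10

Hydrogens are implicit in SMILES; fill each atom to its normal valence:
  4 × C (aromatic): no H
  2 × C: 3 H each → 6
  2 × C (aromatic): 1 H each → 2
  1 × F: no H
  1 × N: 1 H
  1 × O: 1 H
  Total hydrogens = 10.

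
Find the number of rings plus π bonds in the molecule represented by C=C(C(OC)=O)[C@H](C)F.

Molecular formula from the SMILES: C6H9FO2.
DoU = (2C + 2 + N − H − X)/2 = (2·6 + 2 + 0 − 9 − 1)/2 = 4/2 = 2.
(Structurally: 0 ring(s) + 2 π bond(s) = 2.)

2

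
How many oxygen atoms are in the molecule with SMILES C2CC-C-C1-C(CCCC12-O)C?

The symbol for oxygen appears 1 time in the SMILES.

1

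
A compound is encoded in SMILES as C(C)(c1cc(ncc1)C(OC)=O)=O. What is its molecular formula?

Heavy atoms from the SMILES: 9 C, 1 N, 3 O.
Implicit hydrogens by atom environment:
  3 × C (aromatic): 1 H each → 3
  3 × O: no H
  2 × C: 3 H each → 6
  2 × C (aromatic): no H
  2 × C: no H
  1 × N (aromatic): no H
  Total hydrogens = 9.
Molecular formula: C9H9NO3

C9H9NO3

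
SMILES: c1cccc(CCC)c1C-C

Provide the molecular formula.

C11H16

Heavy atoms from the SMILES: 11 C.
Implicit hydrogens by atom environment:
  4 × C (aromatic): 1 H each → 4
  3 × C: 2 H each → 6
  2 × C: 3 H each → 6
  2 × C (aromatic): no H
  Total hydrogens = 16.
Molecular formula: C11H16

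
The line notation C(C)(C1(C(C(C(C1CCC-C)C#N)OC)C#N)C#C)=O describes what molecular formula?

Heavy atoms from the SMILES: 16 C, 2 N, 2 O.
Implicit hydrogens by atom environment:
  5 × C: 1 H each → 5
  5 × C: no H
  3 × C: 3 H each → 9
  3 × C: 2 H each → 6
  2 × N: no H
  2 × O: no H
  Total hydrogens = 20.
Molecular formula: C16H20N2O2

C16H20N2O2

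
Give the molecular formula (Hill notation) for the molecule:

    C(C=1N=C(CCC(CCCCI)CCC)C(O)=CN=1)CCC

C18H31IN2O

Heavy atoms from the SMILES: 18 C, 1 I, 2 N, 1 O.
Implicit hydrogens by atom environment:
  11 × C: 2 H each → 22
  3 × C (aromatic): no H
  2 × C: 3 H each → 6
  2 × N (aromatic): no H
  1 × C (aromatic): 1 H
  1 × C: 1 H
  1 × I: no H
  1 × O: 1 H
  Total hydrogens = 31.
Molecular formula: C18H31IN2O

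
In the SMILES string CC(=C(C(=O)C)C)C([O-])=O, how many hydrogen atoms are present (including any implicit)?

Hydrogens are implicit in SMILES; fill each atom to its normal valence:
  4 × C: no H
  3 × C: 3 H each → 9
  2 × O: no H
  1 × O (charge -1): no H
  Total hydrogens = 9.

9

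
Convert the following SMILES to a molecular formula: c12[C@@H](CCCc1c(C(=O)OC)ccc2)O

C12H14O3

Heavy atoms from the SMILES: 12 C, 3 O.
Implicit hydrogens by atom environment:
  3 × C: 2 H each → 6
  3 × C (aromatic): 1 H each → 3
  3 × C (aromatic): no H
  2 × O: no H
  1 × C: 3 H
  1 × C: 1 H
  1 × C: no H
  1 × O: 1 H
  Total hydrogens = 14.
Molecular formula: C12H14O3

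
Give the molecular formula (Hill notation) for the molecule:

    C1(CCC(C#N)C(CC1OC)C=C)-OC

Heavy atoms from the SMILES: 12 C, 1 N, 2 O.
Implicit hydrogens by atom environment:
  5 × C: 1 H each → 5
  4 × C: 2 H each → 8
  2 × C: 3 H each → 6
  2 × O: no H
  1 × C: no H
  1 × N: no H
  Total hydrogens = 19.
Molecular formula: C12H19NO2

C12H19NO2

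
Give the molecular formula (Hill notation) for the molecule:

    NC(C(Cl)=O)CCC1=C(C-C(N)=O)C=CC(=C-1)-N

Heavy atoms from the SMILES: 12 C, 1 Cl, 3 N, 2 O.
Implicit hydrogens by atom environment:
  3 × C: 2 H each → 6
  3 × C (aromatic): 1 H each → 3
  3 × C (aromatic): no H
  3 × N: 2 H each → 6
  2 × C: no H
  2 × O: no H
  1 × C: 1 H
  1 × Cl: no H
  Total hydrogens = 16.
Molecular formula: C12H16ClN3O2

C12H16ClN3O2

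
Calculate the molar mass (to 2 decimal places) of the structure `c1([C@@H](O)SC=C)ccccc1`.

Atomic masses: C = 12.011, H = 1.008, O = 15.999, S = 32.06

166.24

Molecular formula: C9H10OS.
M = 9×12.011 + 10×1.008 + 1×15.999 + 1×32.06 = 166.24 g/mol.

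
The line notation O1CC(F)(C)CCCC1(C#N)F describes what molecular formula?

C8H11F2NO

Heavy atoms from the SMILES: 8 C, 2 F, 1 N, 1 O.
Implicit hydrogens by atom environment:
  4 × C: 2 H each → 8
  3 × C: no H
  2 × F: no H
  1 × C: 3 H
  1 × N: no H
  1 × O: no H
  Total hydrogens = 11.
Molecular formula: C8H11F2NO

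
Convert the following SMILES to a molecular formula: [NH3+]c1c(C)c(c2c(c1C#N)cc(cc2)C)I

Heavy atoms from the SMILES: 13 C, 1 I, 2 N.
Implicit hydrogens by atom environment:
  7 × C (aromatic): no H
  3 × C (aromatic): 1 H each → 3
  2 × C: 3 H each → 6
  1 × C: no H
  1 × I: no H
  1 × N (charge +1): 3 H
  1 × N: no H
  Total hydrogens = 12.
Net charge +1.
Molecular formula: C13H12IN2+

C13H12IN2+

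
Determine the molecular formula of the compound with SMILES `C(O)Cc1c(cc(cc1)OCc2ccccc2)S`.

Heavy atoms from the SMILES: 15 C, 2 O, 1 S.
Implicit hydrogens by atom environment:
  8 × C (aromatic): 1 H each → 8
  4 × C (aromatic): no H
  3 × C: 2 H each → 6
  1 × O: 1 H
  1 × O: no H
  1 × S: 1 H
  Total hydrogens = 16.
Molecular formula: C15H16O2S

C15H16O2S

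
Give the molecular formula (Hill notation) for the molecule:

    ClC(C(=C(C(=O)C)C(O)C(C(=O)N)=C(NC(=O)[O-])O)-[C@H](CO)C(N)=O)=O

Heavy atoms from the SMILES: 13 C, 1 Cl, 3 N, 9 O.
Implicit hydrogens by atom environment:
  9 × C: no H
  5 × O: no H
  3 × O: 1 H each → 3
  2 × C: 1 H each → 2
  2 × N: 2 H each → 4
  1 × C: 3 H
  1 × C: 2 H
  1 × Cl: no H
  1 × N: 1 H
  1 × O (charge -1): no H
  Total hydrogens = 15.
Net charge -1.
Molecular formula: C13H15ClN3O9-

C13H15ClN3O9-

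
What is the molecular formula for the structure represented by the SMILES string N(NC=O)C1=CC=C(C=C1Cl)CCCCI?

Heavy atoms from the SMILES: 11 C, 1 Cl, 1 I, 2 N, 1 O.
Implicit hydrogens by atom environment:
  4 × C: 2 H each → 8
  3 × C (aromatic): 1 H each → 3
  3 × C (aromatic): no H
  2 × N: 1 H each → 2
  1 × C: 1 H
  1 × Cl: no H
  1 × I: no H
  1 × O: no H
  Total hydrogens = 14.
Molecular formula: C11H14ClIN2O

C11H14ClIN2O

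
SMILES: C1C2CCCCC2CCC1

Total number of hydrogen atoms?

18

Hydrogens are implicit in SMILES; fill each atom to its normal valence:
  8 × C: 2 H each → 16
  2 × C: 1 H each → 2
  Total hydrogens = 18.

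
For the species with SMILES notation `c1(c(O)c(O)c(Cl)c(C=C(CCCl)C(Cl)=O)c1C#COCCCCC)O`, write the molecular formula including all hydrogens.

C18H19Cl3O5

Heavy atoms from the SMILES: 18 C, 3 Cl, 5 O.
Implicit hydrogens by atom environment:
  6 × C: 2 H each → 12
  6 × C (aromatic): no H
  4 × C: no H
  3 × Cl: no H
  3 × O: 1 H each → 3
  2 × O: no H
  1 × C: 3 H
  1 × C: 1 H
  Total hydrogens = 19.
Molecular formula: C18H19Cl3O5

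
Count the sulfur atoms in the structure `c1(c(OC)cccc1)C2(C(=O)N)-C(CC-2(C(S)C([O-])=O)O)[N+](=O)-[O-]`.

1

The symbol for sulfur appears 1 time in the SMILES.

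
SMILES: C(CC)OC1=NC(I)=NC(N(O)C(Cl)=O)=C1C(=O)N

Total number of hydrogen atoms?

10

Hydrogens are implicit in SMILES; fill each atom to its normal valence:
  4 × C (aromatic): no H
  3 × O: no H
  2 × C: 2 H each → 4
  2 × C: no H
  2 × N (aromatic): no H
  1 × C: 3 H
  1 × Cl: no H
  1 × I: no H
  1 × N: 2 H
  1 × N: no H
  1 × O: 1 H
  Total hydrogens = 10.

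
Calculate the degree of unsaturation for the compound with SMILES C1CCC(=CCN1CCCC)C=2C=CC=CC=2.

6

Molecular formula from the SMILES: C16H23N.
DoU = (2C + 2 + N − H − X)/2 = (2·16 + 2 + 1 − 23 − 0)/2 = 12/2 = 6.
(Structurally: 2 ring(s) + 4 π bond(s) = 6.)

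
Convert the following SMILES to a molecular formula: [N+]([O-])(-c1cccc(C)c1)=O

Heavy atoms from the SMILES: 7 C, 1 N, 2 O.
Implicit hydrogens by atom environment:
  4 × C (aromatic): 1 H each → 4
  2 × C (aromatic): no H
  1 × C: 3 H
  1 × N (charge +1): no H
  1 × O: no H
  1 × O (charge -1): no H
  Total hydrogens = 7.
Molecular formula: C7H7NO2

C7H7NO2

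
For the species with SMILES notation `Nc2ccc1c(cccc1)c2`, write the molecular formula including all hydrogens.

C10H9N

Heavy atoms from the SMILES: 10 C, 1 N.
Implicit hydrogens by atom environment:
  7 × C (aromatic): 1 H each → 7
  3 × C (aromatic): no H
  1 × N: 2 H
  Total hydrogens = 9.
Molecular formula: C10H9N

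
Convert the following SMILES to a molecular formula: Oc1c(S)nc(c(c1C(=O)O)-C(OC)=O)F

Heavy atoms from the SMILES: 8 C, 1 F, 1 N, 5 O, 1 S.
Implicit hydrogens by atom environment:
  5 × C (aromatic): no H
  3 × O: no H
  2 × C: no H
  2 × O: 1 H each → 2
  1 × C: 3 H
  1 × F: no H
  1 × N (aromatic): no H
  1 × S: 1 H
  Total hydrogens = 6.
Molecular formula: C8H6FNO5S

C8H6FNO5S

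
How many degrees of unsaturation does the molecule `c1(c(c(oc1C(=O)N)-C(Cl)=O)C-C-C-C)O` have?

Molecular formula from the SMILES: C10H12ClNO4.
DoU = (2C + 2 + N − H − X)/2 = (2·10 + 2 + 1 − 12 − 1)/2 = 10/2 = 5.
(Structurally: 1 ring(s) + 4 π bond(s) = 5.)

5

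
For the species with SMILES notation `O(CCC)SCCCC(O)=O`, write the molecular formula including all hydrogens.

Heavy atoms from the SMILES: 7 C, 3 O, 1 S.
Implicit hydrogens by atom environment:
  5 × C: 2 H each → 10
  2 × O: no H
  1 × C: 3 H
  1 × C: no H
  1 × O: 1 H
  1 × S: no H
  Total hydrogens = 14.
Molecular formula: C7H14O3S

C7H14O3S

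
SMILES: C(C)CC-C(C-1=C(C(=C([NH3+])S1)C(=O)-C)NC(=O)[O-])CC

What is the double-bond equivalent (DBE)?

Molecular formula from the SMILES: C14H22N2O3S.
DoU = (2C + 2 + N − H − X)/2 = (2·14 + 2 + 2 − 22 − 0)/2 = 10/2 = 5.
(Structurally: 1 ring(s) + 4 π bond(s) = 5.)

5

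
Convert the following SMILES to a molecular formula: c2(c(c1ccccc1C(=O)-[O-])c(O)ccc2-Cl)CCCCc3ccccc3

C23H20ClO3-

Heavy atoms from the SMILES: 23 C, 1 Cl, 3 O.
Implicit hydrogens by atom environment:
  11 × C (aromatic): 1 H each → 11
  7 × C (aromatic): no H
  4 × C: 2 H each → 8
  1 × C: no H
  1 × Cl: no H
  1 × O: 1 H
  1 × O: no H
  1 × O (charge -1): no H
  Total hydrogens = 20.
Net charge -1.
Molecular formula: C23H20ClO3-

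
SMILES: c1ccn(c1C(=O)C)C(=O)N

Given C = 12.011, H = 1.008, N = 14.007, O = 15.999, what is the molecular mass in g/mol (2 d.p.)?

152.15

Molecular formula: C7H8N2O2.
M = 7×12.011 + 8×1.008 + 2×14.007 + 2×15.999 = 152.15 g/mol.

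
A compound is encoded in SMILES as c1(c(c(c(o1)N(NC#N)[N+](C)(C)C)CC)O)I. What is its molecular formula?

Heavy atoms from the SMILES: 10 C, 1 I, 4 N, 2 O.
Implicit hydrogens by atom environment:
  4 × C: 3 H each → 12
  4 × C (aromatic): no H
  2 × N: no H
  1 × C: 2 H
  1 × C: no H
  1 × I: no H
  1 × N: 1 H
  1 × N (charge +1): no H
  1 × O: 1 H
  1 × O (aromatic): no H
  Total hydrogens = 16.
Net charge +1.
Molecular formula: C10H16IN4O2+

C10H16IN4O2+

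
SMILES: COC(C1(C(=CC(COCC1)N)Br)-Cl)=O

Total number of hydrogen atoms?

Hydrogens are implicit in SMILES; fill each atom to its normal valence:
  3 × C: 2 H each → 6
  3 × C: no H
  3 × O: no H
  2 × C: 1 H each → 2
  1 × Br: no H
  1 × C: 3 H
  1 × Cl: no H
  1 × N: 2 H
  Total hydrogens = 13.

13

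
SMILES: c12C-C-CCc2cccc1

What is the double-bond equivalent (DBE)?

5

Molecular formula from the SMILES: C10H12.
DoU = (2C + 2 + N − H − X)/2 = (2·10 + 2 + 0 − 12 − 0)/2 = 10/2 = 5.
(Structurally: 2 ring(s) + 3 π bond(s) = 5.)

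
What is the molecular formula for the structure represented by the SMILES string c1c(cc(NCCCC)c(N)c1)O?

C10H16N2O

Heavy atoms from the SMILES: 10 C, 2 N, 1 O.
Implicit hydrogens by atom environment:
  3 × C: 2 H each → 6
  3 × C (aromatic): 1 H each → 3
  3 × C (aromatic): no H
  1 × C: 3 H
  1 × N: 2 H
  1 × N: 1 H
  1 × O: 1 H
  Total hydrogens = 16.
Molecular formula: C10H16N2O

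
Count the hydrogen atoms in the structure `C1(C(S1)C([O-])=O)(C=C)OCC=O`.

7

Hydrogens are implicit in SMILES; fill each atom to its normal valence:
  3 × C: 1 H each → 3
  3 × O: no H
  2 × C: 2 H each → 4
  2 × C: no H
  1 × O (charge -1): no H
  1 × S: no H
  Total hydrogens = 7.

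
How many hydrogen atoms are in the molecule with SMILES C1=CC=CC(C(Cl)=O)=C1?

Hydrogens are implicit in SMILES; fill each atom to its normal valence:
  5 × C (aromatic): 1 H each → 5
  1 × C (aromatic): no H
  1 × C: no H
  1 × Cl: no H
  1 × O: no H
  Total hydrogens = 5.

5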